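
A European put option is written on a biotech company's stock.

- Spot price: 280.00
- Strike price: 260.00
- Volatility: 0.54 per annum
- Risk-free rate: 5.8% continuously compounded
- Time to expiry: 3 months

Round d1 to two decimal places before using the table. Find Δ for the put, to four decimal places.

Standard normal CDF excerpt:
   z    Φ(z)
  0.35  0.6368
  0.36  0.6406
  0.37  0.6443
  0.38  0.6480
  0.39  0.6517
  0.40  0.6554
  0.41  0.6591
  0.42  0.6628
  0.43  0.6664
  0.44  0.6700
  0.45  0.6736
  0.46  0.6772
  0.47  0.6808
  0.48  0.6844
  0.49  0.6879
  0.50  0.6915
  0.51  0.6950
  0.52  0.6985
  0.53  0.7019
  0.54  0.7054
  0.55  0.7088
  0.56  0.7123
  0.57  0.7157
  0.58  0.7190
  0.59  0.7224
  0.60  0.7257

T = 0.25;  σ√T = 0.2700
d₁ = [ln(280/260) + (0.058 + 0.54²/2)·0.25] / 0.2700 = [0.0741 + 0.0510] / 0.2700 = 0.4632 → 0.46
N(d₁) = N(0.46) = 0.6772
Δ_put = N(d₁) − 1 = 0.6772 − 1 = -0.3228

-0.3228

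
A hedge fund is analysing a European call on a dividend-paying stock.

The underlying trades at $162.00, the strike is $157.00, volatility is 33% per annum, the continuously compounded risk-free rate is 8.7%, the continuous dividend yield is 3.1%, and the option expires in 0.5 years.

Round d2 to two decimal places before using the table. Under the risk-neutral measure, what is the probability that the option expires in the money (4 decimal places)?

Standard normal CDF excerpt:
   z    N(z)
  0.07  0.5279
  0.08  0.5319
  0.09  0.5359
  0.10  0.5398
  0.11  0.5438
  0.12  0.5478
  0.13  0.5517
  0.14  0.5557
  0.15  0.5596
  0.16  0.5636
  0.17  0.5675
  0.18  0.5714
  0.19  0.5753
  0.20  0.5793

σ√T = 0.33 × 0.7071 = 0.2333
d₁ = [ln(162/157) + (0.087 − 0.031 + 0.33²/2)·0.5] / 0.2333 = [0.0314 + 0.0552] / 0.2333 = 0.3710 ⇒ 0.37
d₂ = d₁ − σ√T = 0.3710 − 0.2333 = 0.1377 ⇒ 0.14
Risk-neutral Pr[S_T > K] = N(d₂) = N(0.14) = 0.5557

0.5557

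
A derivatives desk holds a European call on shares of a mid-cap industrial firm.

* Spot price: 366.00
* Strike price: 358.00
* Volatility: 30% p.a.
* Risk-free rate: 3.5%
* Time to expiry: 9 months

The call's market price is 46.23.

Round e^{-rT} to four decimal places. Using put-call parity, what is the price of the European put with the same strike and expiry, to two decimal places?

28.96

exp(−rT) = exp(−0.035·0.75) = 0.9741
Put-call parity: C − P = S − K·e^(−rT) = 366 − 358·0.9741 = 366 − 348.7278 = 17.2722
P = C − (C − P) = 46.23 − (17.2722) = 28.9578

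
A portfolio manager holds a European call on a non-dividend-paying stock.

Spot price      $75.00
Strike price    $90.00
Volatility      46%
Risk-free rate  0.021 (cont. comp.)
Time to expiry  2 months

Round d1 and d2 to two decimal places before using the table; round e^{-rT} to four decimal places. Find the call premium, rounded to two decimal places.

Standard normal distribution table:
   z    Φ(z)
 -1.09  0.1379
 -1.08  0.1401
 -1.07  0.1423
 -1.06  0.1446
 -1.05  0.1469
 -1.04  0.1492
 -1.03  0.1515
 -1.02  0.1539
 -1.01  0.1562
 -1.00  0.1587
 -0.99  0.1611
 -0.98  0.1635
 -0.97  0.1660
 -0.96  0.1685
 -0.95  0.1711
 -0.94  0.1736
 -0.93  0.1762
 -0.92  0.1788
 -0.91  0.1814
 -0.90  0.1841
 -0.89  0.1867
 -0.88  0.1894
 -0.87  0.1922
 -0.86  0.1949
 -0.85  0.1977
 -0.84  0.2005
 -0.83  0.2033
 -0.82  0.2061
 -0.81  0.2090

σ√T = 0.46·√0.1667 = 0.1878
d₁ = [ln(75/90) + (0.021 + 0.46²/2)·0.1667] / 0.1878 = [-0.1823 + 0.0211] / 0.1878 = -0.8583 → -0.86
d₂ = d₁ − σ√T = -0.8583 − 0.1878 = -1.0461 → -1.05
exp(−rT) = exp(−0.021·0.1667) = 0.9965
N(d₁) = N(-0.86) = 0.1949;  N(d₂) = N(-1.05) = 0.1469
C = 75·0.1949 − 90·0.9965·0.1469 = 14.6175 − 13.1747 = 1.4428

$1.44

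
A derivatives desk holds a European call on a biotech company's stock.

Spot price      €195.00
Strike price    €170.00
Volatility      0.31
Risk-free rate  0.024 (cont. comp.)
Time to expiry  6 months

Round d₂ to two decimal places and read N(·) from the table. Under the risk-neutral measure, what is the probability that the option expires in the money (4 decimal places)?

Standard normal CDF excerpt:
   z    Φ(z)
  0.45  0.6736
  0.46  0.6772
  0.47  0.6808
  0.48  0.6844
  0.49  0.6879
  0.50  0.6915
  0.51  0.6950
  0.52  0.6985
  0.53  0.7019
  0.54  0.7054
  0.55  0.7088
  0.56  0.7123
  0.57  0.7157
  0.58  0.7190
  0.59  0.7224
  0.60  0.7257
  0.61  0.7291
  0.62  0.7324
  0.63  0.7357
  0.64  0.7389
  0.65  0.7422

0.7157

σ√T = 0.31·√0.5 = 0.2192
ln(S/K) + (r + σ²/2)T = ln(195/170) + (0.024 + 0.31²/2)·0.5 = 0.1372 + 0.0360 = 0.1732
d₁ = 0.1732 / 0.2192 = 0.7903 ≈ 0.79
d₂ = d₁ − σ√T = 0.7903 − 0.2192 = 0.5711 ≈ 0.57
Risk-neutral Pr[S_T > K] = N(d₂) = N(0.57) = 0.7157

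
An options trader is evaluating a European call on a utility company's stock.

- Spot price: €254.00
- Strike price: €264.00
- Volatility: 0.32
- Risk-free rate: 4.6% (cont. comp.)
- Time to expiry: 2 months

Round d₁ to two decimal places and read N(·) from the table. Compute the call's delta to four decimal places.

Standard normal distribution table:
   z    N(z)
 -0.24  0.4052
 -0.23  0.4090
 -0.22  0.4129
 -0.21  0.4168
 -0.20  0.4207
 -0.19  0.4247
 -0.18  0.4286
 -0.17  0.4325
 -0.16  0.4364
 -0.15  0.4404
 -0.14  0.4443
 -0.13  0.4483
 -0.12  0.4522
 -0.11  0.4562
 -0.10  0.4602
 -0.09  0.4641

σ√T = 0.32 × 0.4082 = 0.1306
d₁ = [ln(254/264) + (0.046 + 0.32²/2)·0.1667] / 0.1306 = [-0.0386 + 0.0162] / 0.1306 = -0.1716 → -0.17
N(d₁) = N(-0.17) = 0.4325
Δ_call = N(d₁) = 0.4325

0.4325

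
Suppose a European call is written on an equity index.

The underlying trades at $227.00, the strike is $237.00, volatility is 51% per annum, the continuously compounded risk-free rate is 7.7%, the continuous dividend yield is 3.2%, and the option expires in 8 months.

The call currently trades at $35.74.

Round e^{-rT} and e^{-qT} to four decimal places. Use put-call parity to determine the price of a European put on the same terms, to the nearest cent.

$38.68

e^(−qT) = e^(−0.032·0.6667) = 0.9789;  e^(−rT) = e^(−0.077·0.6667) = 0.9500
Put-call parity: C − P = S·e^(−qT) − K·e^(−rT) = 227·0.9789 − 237·0.9500 = 222.2103 − 225.1500 = -2.9397
P = C − (C − P) = 35.74 − (-2.9397) = 38.6797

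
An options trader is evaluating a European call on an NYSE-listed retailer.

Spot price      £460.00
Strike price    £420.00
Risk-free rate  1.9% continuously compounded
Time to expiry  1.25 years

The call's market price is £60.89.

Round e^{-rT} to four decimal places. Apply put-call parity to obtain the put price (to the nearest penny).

£11.02

exp(−rT) = exp(−0.019·1.25) = 0.9765
Put-call parity: C − P = S − K·e^(−rT) = 460 − 420·0.9765 = 460 − 410.1300 = 49.8700
P = C − (C − P) = 60.89 − (49.8700) = 11.0200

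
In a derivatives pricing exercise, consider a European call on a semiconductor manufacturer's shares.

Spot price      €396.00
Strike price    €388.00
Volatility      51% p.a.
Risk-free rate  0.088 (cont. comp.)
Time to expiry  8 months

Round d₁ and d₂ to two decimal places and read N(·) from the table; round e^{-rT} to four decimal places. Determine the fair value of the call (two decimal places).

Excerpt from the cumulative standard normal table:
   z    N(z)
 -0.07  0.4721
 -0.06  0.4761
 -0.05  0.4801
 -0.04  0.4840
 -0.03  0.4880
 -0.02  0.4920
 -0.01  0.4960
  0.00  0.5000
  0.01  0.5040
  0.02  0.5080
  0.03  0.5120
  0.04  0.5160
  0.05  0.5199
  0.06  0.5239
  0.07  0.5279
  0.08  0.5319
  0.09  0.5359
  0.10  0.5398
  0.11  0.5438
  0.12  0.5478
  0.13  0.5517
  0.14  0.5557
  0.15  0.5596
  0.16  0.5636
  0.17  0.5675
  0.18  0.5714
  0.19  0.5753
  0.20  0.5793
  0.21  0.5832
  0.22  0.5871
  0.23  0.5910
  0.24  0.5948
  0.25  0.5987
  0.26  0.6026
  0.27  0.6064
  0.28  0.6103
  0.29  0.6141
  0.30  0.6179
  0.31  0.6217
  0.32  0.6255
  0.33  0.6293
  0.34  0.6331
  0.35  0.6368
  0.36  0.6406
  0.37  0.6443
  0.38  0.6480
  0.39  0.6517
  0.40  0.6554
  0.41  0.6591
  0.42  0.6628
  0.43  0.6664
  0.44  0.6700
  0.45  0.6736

€79.52

σ√T = 0.51 × 0.8165 = 0.4164
d₁ = [ln(396/388) + (0.088 + ½·0.51²)·0.6667] / (σ√T) = (0.0204 + 0.1454) / 0.4164 = 0.3981 ⇒ 0.40
d₂ = 0.3981 − 0.4164 = -0.0183 ⇒ -0.02
e^(−rT) = e^(−0.088·0.6667) = 0.9430
N(d₁) = N(0.40) = 0.6554;  N(d₂) = N(-0.02) = 0.4920
C = 396·0.6554 − 388·0.9430·0.4920 = 259.5384 − 180.0149 = 79.5235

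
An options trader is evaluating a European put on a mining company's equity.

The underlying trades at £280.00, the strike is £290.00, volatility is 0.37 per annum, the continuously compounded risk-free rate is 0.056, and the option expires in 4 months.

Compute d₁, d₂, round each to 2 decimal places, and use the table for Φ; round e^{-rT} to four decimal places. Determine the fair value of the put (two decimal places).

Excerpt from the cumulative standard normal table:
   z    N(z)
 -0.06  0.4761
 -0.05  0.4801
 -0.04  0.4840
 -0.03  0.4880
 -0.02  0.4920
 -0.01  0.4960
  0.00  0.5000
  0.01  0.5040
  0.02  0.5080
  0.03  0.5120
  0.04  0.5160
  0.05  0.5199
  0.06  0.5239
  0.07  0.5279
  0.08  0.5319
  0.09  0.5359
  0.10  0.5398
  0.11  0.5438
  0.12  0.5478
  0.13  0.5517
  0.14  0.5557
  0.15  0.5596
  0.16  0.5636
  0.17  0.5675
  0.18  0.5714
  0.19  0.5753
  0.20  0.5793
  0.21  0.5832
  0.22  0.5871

σ√T = 0.37 × 0.5774 = 0.2136
ln(S/K) + (r + σ²/2)T = ln(280/290) + (0.056 + 0.37²/2)·0.3333 = -0.0351 + 0.0415 = 0.0064
d₁ = 0.0064 / 0.2136 = 0.0299 ⇒ 0.03
d₂ = d₁ − σ√T = 0.0299 − 0.2136 = -0.1837 ⇒ -0.18
exp(−rT) = exp(−0.056·0.3333) = 0.9815
N(−d₂) = N(0.18) = 0.5714;  N(−d₁) = N(-0.03) = 0.4880
P = 290·0.9815·0.5714 − 280·0.4880 = 162.6404 − 136.6400 = 26.0004

£26.00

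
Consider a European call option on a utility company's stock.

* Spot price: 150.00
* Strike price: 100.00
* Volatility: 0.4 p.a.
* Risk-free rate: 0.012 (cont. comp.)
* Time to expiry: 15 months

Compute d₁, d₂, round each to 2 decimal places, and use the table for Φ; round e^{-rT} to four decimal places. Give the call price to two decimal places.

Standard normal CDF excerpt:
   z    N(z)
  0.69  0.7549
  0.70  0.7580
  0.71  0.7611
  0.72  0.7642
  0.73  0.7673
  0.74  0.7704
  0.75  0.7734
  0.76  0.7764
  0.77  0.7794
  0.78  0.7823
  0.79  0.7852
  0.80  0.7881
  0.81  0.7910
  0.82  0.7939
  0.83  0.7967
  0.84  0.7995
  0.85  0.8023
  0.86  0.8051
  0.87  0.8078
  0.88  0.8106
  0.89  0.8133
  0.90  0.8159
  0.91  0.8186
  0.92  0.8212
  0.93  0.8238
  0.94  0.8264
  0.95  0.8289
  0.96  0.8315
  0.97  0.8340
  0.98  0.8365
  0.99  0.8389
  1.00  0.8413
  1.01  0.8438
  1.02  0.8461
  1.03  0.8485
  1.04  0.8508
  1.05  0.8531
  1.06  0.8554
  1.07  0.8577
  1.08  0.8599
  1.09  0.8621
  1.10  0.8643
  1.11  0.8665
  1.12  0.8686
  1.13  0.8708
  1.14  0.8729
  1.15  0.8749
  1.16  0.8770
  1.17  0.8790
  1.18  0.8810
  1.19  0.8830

56.27

σ√T = 0.4·√1.25 = 0.4472
d₁ = [ln(150/100) + (0.012 + ½·0.4²)·1.25] / (σ√T) = (0.4055 + 0.1150) / 0.4472 = 1.1638 which rounds to 1.16
d₂ = 1.1638 − 0.4472 = 0.7166 which rounds to 0.72
e^(−rT) = e^(−0.012·1.25) = 0.9851
N(d₁) = N(1.16) = 0.8770;  N(d₂) = N(0.72) = 0.7642
C = 150·0.8770 − 100·0.9851·0.7642 = 131.5500 − 75.2813 = 56.2687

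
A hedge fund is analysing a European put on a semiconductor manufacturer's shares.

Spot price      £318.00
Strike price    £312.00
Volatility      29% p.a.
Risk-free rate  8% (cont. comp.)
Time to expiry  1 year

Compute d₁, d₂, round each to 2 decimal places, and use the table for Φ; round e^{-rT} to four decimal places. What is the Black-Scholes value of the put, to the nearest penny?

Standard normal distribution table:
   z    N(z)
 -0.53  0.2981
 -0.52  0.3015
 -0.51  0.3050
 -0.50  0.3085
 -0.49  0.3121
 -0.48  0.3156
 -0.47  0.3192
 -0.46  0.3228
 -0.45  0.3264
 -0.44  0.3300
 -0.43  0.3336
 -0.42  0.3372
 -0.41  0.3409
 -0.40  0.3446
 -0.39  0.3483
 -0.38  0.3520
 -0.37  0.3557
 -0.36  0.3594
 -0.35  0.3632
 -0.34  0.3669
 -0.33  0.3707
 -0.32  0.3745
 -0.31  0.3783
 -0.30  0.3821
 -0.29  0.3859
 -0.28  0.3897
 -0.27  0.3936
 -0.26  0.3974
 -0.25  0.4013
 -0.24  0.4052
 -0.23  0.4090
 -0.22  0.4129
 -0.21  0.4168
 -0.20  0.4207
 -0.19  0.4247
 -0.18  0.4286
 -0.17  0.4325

£21.92

σ√T = 0.29·√1 = 0.2900
d₁ = [ln(318/312) + (0.08 + 0.29²/2)·1] / 0.2900 = [0.0190 + 0.1220] / 0.2900 = 0.4865 → 0.49
d₂ = d₁ − σ√T = 0.4865 − 0.2900 = 0.1965 → 0.20
exp(−rT) = exp(−0.08·1) = 0.9231
N(−d₂) = N(-0.20) = 0.4207;  N(−d₁) = N(-0.49) = 0.3121
P = 312·0.9231·0.4207 − 318·0.3121 = 121.1646 − 99.2478 = 21.9168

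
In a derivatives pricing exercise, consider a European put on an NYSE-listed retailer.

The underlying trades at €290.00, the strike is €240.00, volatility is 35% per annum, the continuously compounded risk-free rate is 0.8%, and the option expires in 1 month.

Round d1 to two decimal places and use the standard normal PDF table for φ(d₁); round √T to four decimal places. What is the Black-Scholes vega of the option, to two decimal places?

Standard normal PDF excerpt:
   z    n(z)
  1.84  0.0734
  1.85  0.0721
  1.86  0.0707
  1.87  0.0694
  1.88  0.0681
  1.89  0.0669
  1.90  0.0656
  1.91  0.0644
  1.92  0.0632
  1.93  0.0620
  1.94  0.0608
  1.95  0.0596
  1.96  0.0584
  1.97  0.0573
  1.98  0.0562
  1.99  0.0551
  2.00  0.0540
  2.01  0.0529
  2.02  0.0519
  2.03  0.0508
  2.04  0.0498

5.19

σ√T = 0.35 × 0.2887 = 0.1010
d₁ = [ln(290/240) + (0.008 + 0.35²/2)·0.08333] / 0.1010 = [0.1892 + 0.0058] / 0.1010 = 1.9301 → 1.93
√T = √0.08333 = 0.2887
φ(d₁) = φ(1.93) = 0.0620
vega = S·φ(d₁)·√T = 290·0.0620·0.2887 = 5.1908
(Call and put vega coincide under Black-Scholes.)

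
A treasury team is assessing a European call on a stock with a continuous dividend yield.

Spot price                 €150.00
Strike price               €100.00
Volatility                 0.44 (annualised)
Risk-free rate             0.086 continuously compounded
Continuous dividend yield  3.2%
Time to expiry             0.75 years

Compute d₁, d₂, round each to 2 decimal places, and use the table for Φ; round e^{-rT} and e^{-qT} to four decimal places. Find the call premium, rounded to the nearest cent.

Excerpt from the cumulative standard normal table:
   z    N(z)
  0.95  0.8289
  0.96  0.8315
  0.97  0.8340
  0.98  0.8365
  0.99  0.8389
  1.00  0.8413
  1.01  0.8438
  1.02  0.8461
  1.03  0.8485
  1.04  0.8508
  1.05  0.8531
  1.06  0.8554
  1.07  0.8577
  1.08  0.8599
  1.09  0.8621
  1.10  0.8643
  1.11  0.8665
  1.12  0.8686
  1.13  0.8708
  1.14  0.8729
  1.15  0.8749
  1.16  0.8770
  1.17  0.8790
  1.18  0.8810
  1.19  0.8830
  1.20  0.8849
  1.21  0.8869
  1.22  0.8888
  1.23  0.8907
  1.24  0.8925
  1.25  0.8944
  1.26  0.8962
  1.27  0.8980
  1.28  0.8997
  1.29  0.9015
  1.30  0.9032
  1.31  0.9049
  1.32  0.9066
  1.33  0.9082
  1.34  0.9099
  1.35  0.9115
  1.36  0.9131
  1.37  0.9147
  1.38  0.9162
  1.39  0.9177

€55.30

T = 0.75;  σ√T = 0.3811
ln(S/K) + (r − q + σ²/2)T = ln(150/100) + (0.086 − 0.032 + 0.44²/2)·0.75 = 0.4055 + 0.1131 = 0.5186
d₁ = 0.5186 / 0.3811 = 1.3609 ⇒ 1.36
d₂ = d₁ − σ√T = 1.3609 − 0.3811 = 0.9798 ⇒ 0.98
e^(−qT) = e^(−0.032·0.75) = 0.9763;  e^(−rT) = e^(−0.086·0.75) = 0.9375
C = 150·0.9763·N(1.36) − 100·0.9375·N(0.98) = 150·0.9763·0.9131 − 100·0.9375·0.8365 = 133.7189 − 78.4219 = 55.2971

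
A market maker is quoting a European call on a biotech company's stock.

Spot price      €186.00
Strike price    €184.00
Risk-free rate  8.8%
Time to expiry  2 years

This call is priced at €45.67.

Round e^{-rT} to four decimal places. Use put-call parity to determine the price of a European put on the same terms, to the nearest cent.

exp(−rT) = exp(−0.088·2) = 0.8386
Put-call parity: C − P = S − K·e^(−rT) = 186 − 184·0.8386 = 186 − 154.3024 = 31.6976
P = C − (C − P) = 45.67 − (31.6976) = 13.9724

€13.97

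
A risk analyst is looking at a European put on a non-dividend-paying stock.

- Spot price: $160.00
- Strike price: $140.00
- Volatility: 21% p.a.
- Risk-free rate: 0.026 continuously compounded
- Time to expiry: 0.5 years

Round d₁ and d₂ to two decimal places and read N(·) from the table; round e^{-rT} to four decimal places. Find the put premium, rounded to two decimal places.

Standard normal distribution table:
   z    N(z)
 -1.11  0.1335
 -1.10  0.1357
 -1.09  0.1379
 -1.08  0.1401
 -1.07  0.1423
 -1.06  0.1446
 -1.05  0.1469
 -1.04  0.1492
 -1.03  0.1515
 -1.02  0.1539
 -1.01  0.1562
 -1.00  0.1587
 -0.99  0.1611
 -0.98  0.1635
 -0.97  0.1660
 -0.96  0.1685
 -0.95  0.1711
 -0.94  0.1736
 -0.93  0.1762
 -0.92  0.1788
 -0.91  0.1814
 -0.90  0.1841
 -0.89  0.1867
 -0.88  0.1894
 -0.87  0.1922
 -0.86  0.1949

σ√T = 0.21·√0.5 = 0.1485
ln(S/K) + (r + σ²/2)T = ln(160/140) + (0.026 + 0.21²/2)·0.5 = 0.1335 + 0.0240 = 0.1576
d₁ = 0.1576 / 0.1485 = 1.0610 ⇒ 1.06
d₂ = d₁ − σ√T = 1.0610 − 0.1485 = 0.9125 ⇒ 0.91
e^(−rT) = e^(−0.026·0.5) = 0.9871
P = 140·0.9871·N(-0.91) − 160·N(-1.06) = 140·0.9871·0.1814 − 160·0.1446 = 25.0684 − 23.1360 = 1.9324

$1.93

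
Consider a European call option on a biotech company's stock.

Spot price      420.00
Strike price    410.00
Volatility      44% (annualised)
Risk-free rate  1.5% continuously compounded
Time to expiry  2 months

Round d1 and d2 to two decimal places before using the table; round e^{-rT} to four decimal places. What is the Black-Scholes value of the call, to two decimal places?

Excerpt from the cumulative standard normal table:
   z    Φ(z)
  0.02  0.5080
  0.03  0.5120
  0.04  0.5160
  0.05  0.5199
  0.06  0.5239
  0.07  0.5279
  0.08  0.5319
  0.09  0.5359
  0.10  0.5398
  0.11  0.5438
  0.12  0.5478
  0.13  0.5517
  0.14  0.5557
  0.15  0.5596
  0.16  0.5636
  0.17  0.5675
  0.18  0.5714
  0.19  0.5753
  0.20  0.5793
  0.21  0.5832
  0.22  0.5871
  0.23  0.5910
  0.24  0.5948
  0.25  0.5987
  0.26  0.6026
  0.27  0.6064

σ√T = 0.44 × 0.4082 = 0.1796
d₁ = [ln(420/410) + (0.015 + 0.44²/2)·0.1667] / 0.1796 = [0.0241 + 0.0186] / 0.1796 = 0.2379 ≈ 0.24
d₂ = d₁ − σ√T = 0.2379 − 0.1796 = 0.0583 ≈ 0.06
exp(−rT) = exp(−0.015·0.1667) = 0.9975
N(d₁) = N(0.24) = 0.5948;  N(d₂) = N(0.06) = 0.5239
C = 420·0.5948 − 410·0.9975·0.5239 = 249.8160 − 214.2620 = 35.5540

35.55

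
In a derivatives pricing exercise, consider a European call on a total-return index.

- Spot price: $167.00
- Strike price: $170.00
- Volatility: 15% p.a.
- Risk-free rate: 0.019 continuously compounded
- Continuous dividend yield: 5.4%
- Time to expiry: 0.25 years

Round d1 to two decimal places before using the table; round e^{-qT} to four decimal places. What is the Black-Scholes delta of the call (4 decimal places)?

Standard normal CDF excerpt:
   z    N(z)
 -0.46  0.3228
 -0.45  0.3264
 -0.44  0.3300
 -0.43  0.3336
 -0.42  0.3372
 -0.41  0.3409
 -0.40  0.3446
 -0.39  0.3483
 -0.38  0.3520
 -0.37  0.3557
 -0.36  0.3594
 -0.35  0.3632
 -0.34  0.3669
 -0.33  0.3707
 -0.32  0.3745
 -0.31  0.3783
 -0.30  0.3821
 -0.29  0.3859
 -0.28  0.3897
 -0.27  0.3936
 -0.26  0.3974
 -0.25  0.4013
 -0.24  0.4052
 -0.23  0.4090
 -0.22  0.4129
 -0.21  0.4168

σ√T = 0.15·√0.25 = 0.0750
d₁ = [ln(167/170) + (0.019 − 0.054 + ½·0.15²)·0.25] / (σ√T) = (-0.0178 − 0.0059) / 0.0750 = -0.3166 which rounds to -0.32
N(d₁) = N(-0.32) = 0.3745
Δ_call = e^(−qT)·N(d₁) = 0.9866·0.3745 = 0.3695

0.3695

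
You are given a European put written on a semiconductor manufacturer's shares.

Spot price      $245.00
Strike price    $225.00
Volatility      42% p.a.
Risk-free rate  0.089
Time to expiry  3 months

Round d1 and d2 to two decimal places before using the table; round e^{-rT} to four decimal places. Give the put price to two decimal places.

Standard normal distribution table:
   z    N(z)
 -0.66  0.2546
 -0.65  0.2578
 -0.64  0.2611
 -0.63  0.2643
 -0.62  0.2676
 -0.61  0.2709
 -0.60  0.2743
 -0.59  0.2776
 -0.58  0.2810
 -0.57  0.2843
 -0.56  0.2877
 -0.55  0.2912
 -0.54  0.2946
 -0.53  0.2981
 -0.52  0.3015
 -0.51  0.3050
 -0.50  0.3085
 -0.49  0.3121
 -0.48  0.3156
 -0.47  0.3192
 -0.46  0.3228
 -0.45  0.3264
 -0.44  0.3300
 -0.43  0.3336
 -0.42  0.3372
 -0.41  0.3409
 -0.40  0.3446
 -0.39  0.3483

T = 0.25;  σ√T = 0.2100
d₁ = [ln(245/225) + (0.089 + 0.42²/2)·0.25] / 0.2100 = [0.0852 + 0.0443] / 0.2100 = 0.6165 which rounds to 0.62
d₂ = d₁ − σ√T = 0.6165 − 0.2100 = 0.4065 which rounds to 0.41
e^(−rT) = e^(−0.089·0.25) = 0.9780
P = 225·0.9780·N(-0.41) − 245·N(-0.62) = 225·0.9780·0.3409 − 245·0.2676 = 75.0150 − 65.5620 = 9.4530

$9.45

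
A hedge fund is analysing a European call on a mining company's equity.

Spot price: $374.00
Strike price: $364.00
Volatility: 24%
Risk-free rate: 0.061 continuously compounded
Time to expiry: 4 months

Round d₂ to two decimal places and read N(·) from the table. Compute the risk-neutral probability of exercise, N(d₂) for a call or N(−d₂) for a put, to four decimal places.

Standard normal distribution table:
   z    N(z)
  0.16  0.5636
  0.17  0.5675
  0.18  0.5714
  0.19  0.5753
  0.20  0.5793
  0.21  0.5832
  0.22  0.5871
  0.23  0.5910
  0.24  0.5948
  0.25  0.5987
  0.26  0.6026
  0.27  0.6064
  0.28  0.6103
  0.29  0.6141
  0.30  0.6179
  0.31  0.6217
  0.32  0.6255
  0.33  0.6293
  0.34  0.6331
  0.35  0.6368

0.6064

σ√T = 0.24 × 0.5774 = 0.1386
d₁ = [ln(374/364) + (0.061 + 0.24²/2)·0.3333] / 0.1386 = [0.0271 + 0.0299] / 0.1386 = 0.4116 which rounds to 0.41
d₂ = d₁ − σ√T = 0.4116 − 0.1386 = 0.2731 which rounds to 0.27
Risk-neutral Pr[S_T > K] = N(d₂) = N(0.27) = 0.6064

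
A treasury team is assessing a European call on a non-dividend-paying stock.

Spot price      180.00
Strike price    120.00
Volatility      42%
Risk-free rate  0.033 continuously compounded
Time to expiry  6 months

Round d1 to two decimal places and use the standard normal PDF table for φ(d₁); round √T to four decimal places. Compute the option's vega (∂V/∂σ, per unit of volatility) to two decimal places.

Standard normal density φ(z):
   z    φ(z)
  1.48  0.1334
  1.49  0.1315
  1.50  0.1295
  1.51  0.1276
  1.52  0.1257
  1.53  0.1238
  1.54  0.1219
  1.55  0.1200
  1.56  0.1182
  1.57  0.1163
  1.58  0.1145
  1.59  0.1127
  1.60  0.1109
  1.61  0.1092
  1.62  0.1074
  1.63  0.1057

14.80

T = 0.5;  σ√T = 0.2970
d₁ = [ln(180/120) + (0.033 + 0.42²/2)·0.5] / 0.2970 = [0.4055 + 0.0606] / 0.2970 = 1.5693 ⇒ 1.57
√T = √0.5 = 0.7071
φ(d₁) = φ(1.57) = 0.1163
vega = S·φ(d₁)·√T = 180·0.1163·0.7071 = 14.8024
(The put has the same vega.)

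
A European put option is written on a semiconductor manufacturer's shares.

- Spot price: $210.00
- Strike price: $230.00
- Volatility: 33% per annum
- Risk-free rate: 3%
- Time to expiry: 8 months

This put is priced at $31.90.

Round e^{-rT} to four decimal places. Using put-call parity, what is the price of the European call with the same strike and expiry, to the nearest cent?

$16.45

e^(−rT) = e^(−0.03·0.6667) = 0.9802
Put-call parity: C − P = S − K·e^(−rT) = 210 − 230·0.9802 = 210 − 225.4460 = -15.4460
C = P + (C − P) = 31.90 + (-15.4460) = 16.4540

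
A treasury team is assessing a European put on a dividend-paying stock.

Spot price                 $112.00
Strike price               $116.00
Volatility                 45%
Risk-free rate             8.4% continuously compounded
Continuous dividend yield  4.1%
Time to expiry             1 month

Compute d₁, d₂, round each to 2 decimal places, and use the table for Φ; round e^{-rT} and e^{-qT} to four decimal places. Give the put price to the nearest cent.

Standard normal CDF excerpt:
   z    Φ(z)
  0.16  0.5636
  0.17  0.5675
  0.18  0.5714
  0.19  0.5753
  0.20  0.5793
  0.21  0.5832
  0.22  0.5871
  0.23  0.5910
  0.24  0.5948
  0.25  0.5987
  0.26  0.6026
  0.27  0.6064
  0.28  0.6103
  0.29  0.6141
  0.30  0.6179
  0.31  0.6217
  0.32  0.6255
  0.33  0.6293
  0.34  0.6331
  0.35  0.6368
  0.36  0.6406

$7.83

T = 0.08333;  σ√T = 0.1299
d₁ = [ln(112/116) + (0.084 − 0.041 + 0.45²/2)·0.08333] / 0.1299 = [-0.0351 + 0.0120] / 0.1299 = -0.1776 ≈ -0.18
d₂ = d₁ − σ√T = -0.1776 − 0.1299 = -0.3075 ≈ -0.31
exp(−qT) = exp(−0.041·0.08333) = 0.9966;  exp(−rT) = exp(−0.084·0.08333) = 0.9930
N(−d₂) = N(0.31) = 0.6217;  N(−d₁) = N(0.18) = 0.5714
P = 116·0.9930·0.6217 − 112·0.9966·0.5714 = 71.6124 − 63.7792 = 7.8332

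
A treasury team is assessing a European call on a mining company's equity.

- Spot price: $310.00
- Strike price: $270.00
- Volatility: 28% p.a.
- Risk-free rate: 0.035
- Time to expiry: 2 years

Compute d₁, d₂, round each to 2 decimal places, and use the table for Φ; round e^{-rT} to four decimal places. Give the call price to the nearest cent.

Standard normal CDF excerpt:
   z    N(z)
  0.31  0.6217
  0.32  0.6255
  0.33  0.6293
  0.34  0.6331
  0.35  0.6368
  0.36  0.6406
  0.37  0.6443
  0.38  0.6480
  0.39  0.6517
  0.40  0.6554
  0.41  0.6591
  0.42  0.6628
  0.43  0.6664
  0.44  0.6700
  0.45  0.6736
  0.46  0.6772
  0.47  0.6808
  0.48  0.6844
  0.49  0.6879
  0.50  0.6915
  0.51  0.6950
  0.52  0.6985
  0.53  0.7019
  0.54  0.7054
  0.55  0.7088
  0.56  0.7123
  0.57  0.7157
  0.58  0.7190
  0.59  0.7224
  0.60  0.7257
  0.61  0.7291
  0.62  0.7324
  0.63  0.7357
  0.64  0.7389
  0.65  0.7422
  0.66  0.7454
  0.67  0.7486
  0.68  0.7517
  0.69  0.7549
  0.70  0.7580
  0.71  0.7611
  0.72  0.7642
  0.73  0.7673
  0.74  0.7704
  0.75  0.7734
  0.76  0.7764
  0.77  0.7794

σ√T = 0.28·√2 = 0.3960
ln(S/K) + (r + σ²/2)T = ln(310/270) + (0.035 + 0.28²/2)·2 = 0.1382 + 0.1484 = 0.2866
d₁ = 0.2866 / 0.3960 = 0.7236 which rounds to 0.72
d₂ = d₁ − σ√T = 0.7236 − 0.3960 = 0.3277 which rounds to 0.33
e^(−rT) = e^(−0.035·2) = 0.9324
N(d₁) = N(0.72) = 0.7642;  N(d₂) = N(0.33) = 0.6293
C = 310·0.7642 − 270·0.9324·0.6293 = 236.9020 − 158.4250 = 78.4770

$78.48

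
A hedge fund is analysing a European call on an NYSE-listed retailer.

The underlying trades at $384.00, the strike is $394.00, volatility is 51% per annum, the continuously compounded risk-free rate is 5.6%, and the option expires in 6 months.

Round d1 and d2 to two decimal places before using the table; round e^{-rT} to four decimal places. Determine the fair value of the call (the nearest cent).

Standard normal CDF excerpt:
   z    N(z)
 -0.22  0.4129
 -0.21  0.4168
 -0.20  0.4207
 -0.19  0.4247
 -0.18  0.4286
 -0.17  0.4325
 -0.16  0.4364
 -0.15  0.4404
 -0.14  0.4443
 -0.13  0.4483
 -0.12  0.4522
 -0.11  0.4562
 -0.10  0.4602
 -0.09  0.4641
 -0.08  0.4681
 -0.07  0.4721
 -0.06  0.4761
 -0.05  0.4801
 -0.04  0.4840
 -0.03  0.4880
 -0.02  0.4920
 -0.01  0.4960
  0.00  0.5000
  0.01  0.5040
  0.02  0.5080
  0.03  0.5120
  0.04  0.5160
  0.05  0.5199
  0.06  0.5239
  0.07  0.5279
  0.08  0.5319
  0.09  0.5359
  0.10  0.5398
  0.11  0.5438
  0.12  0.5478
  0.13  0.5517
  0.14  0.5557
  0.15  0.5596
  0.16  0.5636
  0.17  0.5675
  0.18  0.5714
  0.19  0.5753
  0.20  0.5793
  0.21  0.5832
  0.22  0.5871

σ√T = 0.51 × 0.7071 = 0.3606
d₁ = [ln(384/394) + (0.056 + 0.51²/2)·0.5] / 0.3606 = [-0.0257 + 0.0930] / 0.3606 = 0.1867 ≈ 0.19
d₂ = d₁ − σ√T = 0.1867 − 0.3606 = -0.1740 ≈ -0.17
e^(−rT) = e^(−0.056·0.5) = 0.9724
N(d₁) = N(0.19) = 0.5753;  N(d₂) = N(-0.17) = 0.4325
C = 384·0.5753 − 394·0.9724·0.4325 = 220.9152 − 165.7018 = 55.2134

$55.21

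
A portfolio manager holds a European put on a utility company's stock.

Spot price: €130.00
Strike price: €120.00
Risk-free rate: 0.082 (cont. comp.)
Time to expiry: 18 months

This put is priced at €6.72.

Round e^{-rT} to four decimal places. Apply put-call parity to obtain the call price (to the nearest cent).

e^(−rT) = e^(−0.082·1.5) = 0.8843
Put-call parity: C − P = S − K·e^(−rT) = 130 − 120·0.8843 = 130 − 106.1160 = 23.8840
C = P + (C − P) = 6.72 + (23.8840) = 30.6040

€30.60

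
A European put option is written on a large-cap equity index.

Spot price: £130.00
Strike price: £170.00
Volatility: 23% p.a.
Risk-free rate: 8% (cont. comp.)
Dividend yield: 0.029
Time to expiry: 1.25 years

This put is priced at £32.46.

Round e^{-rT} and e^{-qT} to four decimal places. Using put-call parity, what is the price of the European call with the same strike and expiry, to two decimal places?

£4.02

exp(−qT) = exp(−0.029·1.25) = 0.9644;  exp(−rT) = exp(−0.08·1.25) = 0.9048
Put-call parity: C − P = S·e^(−qT) − K·e^(−rT) = 130·0.9644 − 170·0.9048 = 125.3720 − 153.8160 = -28.4440
C = P + (C − P) = 32.46 + (-28.4440) = 4.0160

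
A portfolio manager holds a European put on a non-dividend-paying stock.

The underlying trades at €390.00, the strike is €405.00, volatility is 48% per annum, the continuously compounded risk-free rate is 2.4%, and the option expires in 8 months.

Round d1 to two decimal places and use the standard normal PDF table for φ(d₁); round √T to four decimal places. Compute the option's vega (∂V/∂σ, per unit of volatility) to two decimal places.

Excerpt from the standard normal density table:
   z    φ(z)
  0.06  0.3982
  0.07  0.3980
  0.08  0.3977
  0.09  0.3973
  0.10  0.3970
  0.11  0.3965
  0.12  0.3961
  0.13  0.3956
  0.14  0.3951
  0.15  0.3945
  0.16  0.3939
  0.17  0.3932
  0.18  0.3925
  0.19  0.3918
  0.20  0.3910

σ√T = 0.48 × 0.8165 = 0.3919
d₁ = [ln(390/405) + (0.024 + 0.48²/2)·0.6667] / 0.3919 = [-0.0377 + 0.0928] / 0.3919 = 0.1405 ⇒ 0.14
√T = √0.6667 = 0.8165
φ(d₁) = φ(0.14) = 0.3951
vega = S·φ(d₁)·√T = 390·0.3951·0.8165 = 125.8137
(The call has the same vega.)

125.81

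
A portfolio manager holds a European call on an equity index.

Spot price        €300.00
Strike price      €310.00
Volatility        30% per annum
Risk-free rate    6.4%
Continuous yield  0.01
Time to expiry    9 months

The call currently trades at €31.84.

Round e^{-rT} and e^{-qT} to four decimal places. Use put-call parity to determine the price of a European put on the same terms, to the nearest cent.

€29.55

e^(−qT) = e^(−0.01·0.75) = 0.9925;  e^(−rT) = e^(−0.064·0.75) = 0.9531
Put-call parity: C − P = S·e^(−qT) − K·e^(−rT) = 300·0.9925 − 310·0.9531 = 297.7500 − 295.4610 = 2.2890
P = C − (C − P) = 31.84 − (2.2890) = 29.5510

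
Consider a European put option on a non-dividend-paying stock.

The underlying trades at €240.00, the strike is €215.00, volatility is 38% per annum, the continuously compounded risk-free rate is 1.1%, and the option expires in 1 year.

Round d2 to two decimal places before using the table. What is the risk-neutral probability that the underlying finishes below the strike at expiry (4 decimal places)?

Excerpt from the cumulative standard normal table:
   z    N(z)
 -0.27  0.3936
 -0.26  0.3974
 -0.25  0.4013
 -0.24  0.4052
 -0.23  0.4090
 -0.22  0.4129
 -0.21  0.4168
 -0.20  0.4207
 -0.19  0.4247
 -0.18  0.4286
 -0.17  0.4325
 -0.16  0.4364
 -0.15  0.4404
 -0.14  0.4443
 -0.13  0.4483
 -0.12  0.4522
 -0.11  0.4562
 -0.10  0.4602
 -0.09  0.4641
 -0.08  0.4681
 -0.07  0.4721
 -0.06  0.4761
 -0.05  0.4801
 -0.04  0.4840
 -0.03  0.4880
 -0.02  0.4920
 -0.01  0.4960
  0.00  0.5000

0.4483

σ√T = 0.38·√1 = 0.3800
ln(S/K) + (r + σ²/2)T = ln(240/215) + (0.011 + 0.38²/2)·1 = 0.1100 + 0.0832 = 0.1932
d₁ = 0.1932 / 0.3800 = 0.5084 ⇒ 0.51
d₂ = d₁ − σ√T = 0.5084 − 0.3800 = 0.1284 ⇒ 0.13
Risk-neutral Pr[S_T < K] = N(−d₂) = N(-0.13) = 0.4483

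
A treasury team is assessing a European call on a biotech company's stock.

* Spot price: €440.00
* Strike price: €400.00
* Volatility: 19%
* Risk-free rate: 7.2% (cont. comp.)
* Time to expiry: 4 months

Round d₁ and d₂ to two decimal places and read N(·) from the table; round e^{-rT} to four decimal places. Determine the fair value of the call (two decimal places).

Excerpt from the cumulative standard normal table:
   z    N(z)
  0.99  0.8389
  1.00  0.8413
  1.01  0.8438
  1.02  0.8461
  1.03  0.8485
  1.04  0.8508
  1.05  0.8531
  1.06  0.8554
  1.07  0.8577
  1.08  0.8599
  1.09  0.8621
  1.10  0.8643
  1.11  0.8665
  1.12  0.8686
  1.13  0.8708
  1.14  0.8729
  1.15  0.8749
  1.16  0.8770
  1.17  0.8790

€52.72

σ√T = 0.19·√0.3333 = 0.1097
ln(S/K) + (r + σ²/2)T = ln(440/400) + (0.072 + 0.19²/2)·0.3333 = 0.0953 + 0.0300 = 0.1253
d₁ = 0.1253 / 0.1097 = 1.1425 → 1.14
d₂ = d₁ − σ√T = 1.1425 − 0.1097 = 1.0328 → 1.03
exp(−rT) = exp(−0.072·0.3333) = 0.9763
N(d₁) = N(1.14) = 0.8729;  N(d₂) = N(1.03) = 0.8485
C = 440·0.8729 − 400·0.9763·0.8485 = 384.0760 − 331.3562 = 52.7198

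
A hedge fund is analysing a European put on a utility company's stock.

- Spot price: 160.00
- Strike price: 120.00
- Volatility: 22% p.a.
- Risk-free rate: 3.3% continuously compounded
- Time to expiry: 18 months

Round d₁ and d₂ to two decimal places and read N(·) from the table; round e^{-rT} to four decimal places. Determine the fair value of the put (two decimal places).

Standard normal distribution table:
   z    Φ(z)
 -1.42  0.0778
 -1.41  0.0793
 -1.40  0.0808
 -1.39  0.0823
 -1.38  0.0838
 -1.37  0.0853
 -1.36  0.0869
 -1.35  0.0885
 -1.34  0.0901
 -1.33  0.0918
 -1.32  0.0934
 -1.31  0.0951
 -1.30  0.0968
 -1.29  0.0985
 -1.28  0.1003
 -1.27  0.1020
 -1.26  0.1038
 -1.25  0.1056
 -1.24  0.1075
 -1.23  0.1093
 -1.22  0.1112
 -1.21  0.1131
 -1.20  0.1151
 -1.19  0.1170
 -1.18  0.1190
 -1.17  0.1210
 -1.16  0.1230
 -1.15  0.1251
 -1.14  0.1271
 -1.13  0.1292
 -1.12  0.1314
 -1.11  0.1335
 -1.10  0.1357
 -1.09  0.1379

T = 1.5;  σ√T = 0.2694
d₁ = [ln(160/120) + (0.033 + 0.22²/2)·1.5] / 0.2694 = [0.2877 + 0.0858] / 0.2694 = 1.3861 ≈ 1.39
d₂ = d₁ − σ√T = 1.3861 − 0.2694 = 1.1167 ≈ 1.12
e^(−rT) = e^(−0.033·1.5) = 0.9517
N(−d₂) = N(-1.12) = 0.1314;  N(−d₁) = N(-1.39) = 0.0823
P = 120·0.9517·0.1314 − 160·0.0823 = 15.0064 − 13.1680 = 1.8384

1.84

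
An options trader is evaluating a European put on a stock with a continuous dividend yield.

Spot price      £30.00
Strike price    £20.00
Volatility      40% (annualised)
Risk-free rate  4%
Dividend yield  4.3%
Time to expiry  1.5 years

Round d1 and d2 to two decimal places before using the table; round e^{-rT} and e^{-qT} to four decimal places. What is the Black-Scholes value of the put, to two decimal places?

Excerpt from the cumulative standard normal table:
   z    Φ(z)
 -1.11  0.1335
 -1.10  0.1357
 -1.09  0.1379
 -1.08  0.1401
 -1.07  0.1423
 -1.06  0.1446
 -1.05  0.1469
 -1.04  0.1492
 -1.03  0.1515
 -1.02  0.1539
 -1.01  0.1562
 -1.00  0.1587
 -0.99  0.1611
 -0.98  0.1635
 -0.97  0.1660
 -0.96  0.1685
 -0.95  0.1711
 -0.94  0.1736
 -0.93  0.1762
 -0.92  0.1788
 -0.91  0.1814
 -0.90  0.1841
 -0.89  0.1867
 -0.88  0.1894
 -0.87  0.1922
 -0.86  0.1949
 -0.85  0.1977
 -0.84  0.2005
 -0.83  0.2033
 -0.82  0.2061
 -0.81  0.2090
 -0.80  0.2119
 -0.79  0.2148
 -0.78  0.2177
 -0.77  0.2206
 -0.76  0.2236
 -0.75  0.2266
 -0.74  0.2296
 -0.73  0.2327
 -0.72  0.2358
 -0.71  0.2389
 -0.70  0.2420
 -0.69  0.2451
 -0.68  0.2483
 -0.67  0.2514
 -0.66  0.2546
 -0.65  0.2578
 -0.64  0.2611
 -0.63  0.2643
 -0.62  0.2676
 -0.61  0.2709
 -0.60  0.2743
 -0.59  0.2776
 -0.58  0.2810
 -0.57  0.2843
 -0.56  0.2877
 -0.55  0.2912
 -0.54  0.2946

£1.29

σ√T = 0.4·√1.5 = 0.4899
d₁ = [ln(30/20) + (0.04 − 0.043 + 0.4²/2)·1.5] / 0.4899 = [0.4055 + 0.1155] / 0.4899 = 1.0634 ≈ 1.06
d₂ = d₁ − σ√T = 1.0634 − 0.4899 = 0.5735 ≈ 0.57
exp(−qT) = exp(−0.043·1.5) = 0.9375;  exp(−rT) = exp(−0.04·1.5) = 0.9418
N(−d₂) = N(-0.57) = 0.2843;  N(−d₁) = N(-1.06) = 0.1446
P = 20·0.9418·0.2843 − 30·0.9375·0.1446 = 5.3551 − 4.0669 = 1.2882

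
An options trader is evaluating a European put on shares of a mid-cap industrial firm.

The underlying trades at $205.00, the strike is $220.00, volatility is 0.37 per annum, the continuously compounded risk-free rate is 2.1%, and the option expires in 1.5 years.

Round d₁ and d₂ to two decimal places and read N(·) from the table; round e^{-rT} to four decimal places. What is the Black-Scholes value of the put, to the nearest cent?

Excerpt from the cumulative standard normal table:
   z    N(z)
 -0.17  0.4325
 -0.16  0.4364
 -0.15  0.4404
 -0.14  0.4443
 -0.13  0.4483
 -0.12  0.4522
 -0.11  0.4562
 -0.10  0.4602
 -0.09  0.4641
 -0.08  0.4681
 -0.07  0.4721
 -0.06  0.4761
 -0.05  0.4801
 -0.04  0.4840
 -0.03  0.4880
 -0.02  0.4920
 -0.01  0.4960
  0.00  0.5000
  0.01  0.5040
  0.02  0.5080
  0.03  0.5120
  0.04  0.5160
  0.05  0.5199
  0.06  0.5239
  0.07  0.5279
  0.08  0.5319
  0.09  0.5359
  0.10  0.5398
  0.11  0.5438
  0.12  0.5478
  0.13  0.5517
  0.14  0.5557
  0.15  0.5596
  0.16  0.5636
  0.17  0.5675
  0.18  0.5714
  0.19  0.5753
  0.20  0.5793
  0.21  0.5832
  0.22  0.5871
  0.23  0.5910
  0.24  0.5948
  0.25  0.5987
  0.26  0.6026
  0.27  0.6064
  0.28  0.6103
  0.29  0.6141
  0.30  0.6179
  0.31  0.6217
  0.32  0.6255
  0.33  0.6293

$41.45

σ√T = 0.37 × 1.2247 = 0.4532
d₁ = [ln(205/220) + (0.021 + 0.37²/2)·1.5] / 0.4532 = [-0.0706 + 0.1342] / 0.4532 = 0.1403 ⇒ 0.14
d₂ = d₁ − σ√T = 0.1403 − 0.4532 = -0.3129 ⇒ -0.31
e^(−rT) = e^(−0.021·1.5) = 0.9690
P = 220·0.9690·N(0.31) − 205·N(-0.14) = 220·0.9690·0.6217 − 205·0.4443 = 132.5340 − 91.0815 = 41.4525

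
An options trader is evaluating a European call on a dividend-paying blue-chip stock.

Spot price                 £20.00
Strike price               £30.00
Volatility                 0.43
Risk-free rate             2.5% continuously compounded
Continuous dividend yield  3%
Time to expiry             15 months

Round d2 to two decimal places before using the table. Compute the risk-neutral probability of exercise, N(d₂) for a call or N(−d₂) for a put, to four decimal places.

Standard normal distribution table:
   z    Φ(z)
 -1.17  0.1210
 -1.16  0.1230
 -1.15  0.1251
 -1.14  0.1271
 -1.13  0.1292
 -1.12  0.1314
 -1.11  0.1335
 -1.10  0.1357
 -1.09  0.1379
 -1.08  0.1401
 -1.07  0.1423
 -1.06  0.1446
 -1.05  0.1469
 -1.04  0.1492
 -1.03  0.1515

σ√T = 0.43·√1.25 = 0.4808
d₁ = [ln(20/30) + (0.025 − 0.03 + 0.43²/2)·1.25] / 0.4808 = [-0.4055 + 0.1093] / 0.4808 = -0.6160 ⇒ -0.62
d₂ = d₁ − σ√T = -0.6160 − 0.4808 = -1.0968 ⇒ -1.10
Pr(exercise) under Q = N(d₂) = 0.1357

0.1357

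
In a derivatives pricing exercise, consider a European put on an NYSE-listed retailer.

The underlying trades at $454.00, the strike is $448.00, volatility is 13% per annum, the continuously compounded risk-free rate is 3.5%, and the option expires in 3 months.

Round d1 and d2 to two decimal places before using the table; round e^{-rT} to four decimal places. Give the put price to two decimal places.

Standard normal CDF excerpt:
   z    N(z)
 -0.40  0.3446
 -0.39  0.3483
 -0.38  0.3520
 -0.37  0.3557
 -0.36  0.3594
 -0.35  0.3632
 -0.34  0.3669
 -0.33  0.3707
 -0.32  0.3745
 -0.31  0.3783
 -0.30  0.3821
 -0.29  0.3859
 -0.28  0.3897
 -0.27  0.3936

σ√T = 0.13·√0.25 = 0.0650
d₁ = [ln(454/448) + (0.035 + ½·0.13²)·0.25] / (σ√T) = (0.0133 + 0.0109) / 0.0650 = 0.3718 → 0.37
d₂ = 0.3718 − 0.0650 = 0.3068 → 0.31
exp(−rT) = exp(−0.035·0.25) = 0.9913
N(−d₂) = N(-0.31) = 0.3783;  N(−d₁) = N(-0.37) = 0.3557
P = 448·0.9913·0.3783 − 454·0.3557 = 168.0039 − 161.4878 = 6.5161

$6.52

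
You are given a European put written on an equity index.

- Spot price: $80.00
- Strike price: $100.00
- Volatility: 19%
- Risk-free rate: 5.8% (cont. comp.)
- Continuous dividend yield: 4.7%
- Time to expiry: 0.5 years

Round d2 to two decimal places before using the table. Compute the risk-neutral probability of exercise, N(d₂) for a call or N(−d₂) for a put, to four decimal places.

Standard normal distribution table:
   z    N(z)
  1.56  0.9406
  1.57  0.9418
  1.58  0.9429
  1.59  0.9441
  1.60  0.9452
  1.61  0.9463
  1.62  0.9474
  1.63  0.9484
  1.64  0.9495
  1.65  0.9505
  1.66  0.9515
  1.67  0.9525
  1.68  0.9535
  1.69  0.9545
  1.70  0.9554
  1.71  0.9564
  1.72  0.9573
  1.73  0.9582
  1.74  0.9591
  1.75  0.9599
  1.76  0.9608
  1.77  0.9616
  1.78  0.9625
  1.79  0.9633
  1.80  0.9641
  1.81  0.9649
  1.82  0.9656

0.9545

T = 0.5;  σ√T = 0.1344
d₁ = [ln(80/100) + (0.058 − 0.047 + 0.19²/2)·0.5] / 0.1344 = [-0.2231 + 0.0145] / 0.1344 = -1.5528 which rounds to -1.55
d₂ = d₁ − σ√T = -1.5528 − 0.1344 = -1.6871 which rounds to -1.69
Risk-neutral Pr[S_T < K] = N(−d₂) = N(1.69) = 0.9545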